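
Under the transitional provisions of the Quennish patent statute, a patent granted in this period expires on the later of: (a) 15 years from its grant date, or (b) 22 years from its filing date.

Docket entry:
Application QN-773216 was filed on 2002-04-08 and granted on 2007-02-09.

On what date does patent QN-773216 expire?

(a) grant + 15 years → 9 February 2022.
(b) filing + 22 years → 8 April 2024.
Later of the two: 8 April 2024.

April 8, 2024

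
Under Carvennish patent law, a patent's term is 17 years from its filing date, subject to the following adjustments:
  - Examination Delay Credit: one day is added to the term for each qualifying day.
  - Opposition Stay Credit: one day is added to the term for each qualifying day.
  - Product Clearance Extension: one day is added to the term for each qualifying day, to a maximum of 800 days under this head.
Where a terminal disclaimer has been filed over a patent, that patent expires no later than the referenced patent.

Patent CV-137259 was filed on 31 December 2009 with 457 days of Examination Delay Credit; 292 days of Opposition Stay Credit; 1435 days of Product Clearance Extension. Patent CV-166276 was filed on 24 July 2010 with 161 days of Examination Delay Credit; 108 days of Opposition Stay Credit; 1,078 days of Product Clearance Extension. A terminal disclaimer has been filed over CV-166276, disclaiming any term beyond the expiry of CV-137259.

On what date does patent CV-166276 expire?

Natural term of CV-166276:
  Base: filing + 17 years → 24 July 2027.
  Examination Delay Credit: +161 days → 1 January 2028.
  Opposition Stay Credit: +108 days → 18 April 2028.
  Product Clearance Extension: 1078 days claimed exceeds the 800-day cap, so +800 days → 27 June 2030.
Expiry of referenced patent CV-137259:
  Base: filing + 17 years → 31 December 2026.
  Examination Delay Credit: +457 days → 1 April 2028.
  Opposition Stay Credit: +292 days → 18 January 2029.
  Product Clearance Extension: 1435 days claimed exceeds the 800-day cap, so +800 days → 29 March 2031.
Terminal disclaimer: CV-166276 expires on the earlier of 27 June 2030 and 29 March 2031.

June 27, 2030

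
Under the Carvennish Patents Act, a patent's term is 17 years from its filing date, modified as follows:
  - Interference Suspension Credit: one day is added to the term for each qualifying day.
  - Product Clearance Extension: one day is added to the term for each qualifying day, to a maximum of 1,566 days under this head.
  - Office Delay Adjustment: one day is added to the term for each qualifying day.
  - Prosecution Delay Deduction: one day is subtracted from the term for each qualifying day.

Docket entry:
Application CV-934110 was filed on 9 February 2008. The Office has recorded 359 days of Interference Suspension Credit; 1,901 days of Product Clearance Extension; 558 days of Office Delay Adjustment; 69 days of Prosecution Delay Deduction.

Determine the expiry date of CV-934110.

2031-09-20

Base term: filing date + 17 years → 9 February 2025.
Interference Suspension Credit: +359 days → 3 February 2026.
Product Clearance Extension: 1901 days claimed exceeds the 1566-day cap, so +1566 days → 19 May 2030.
Office Delay Adjustment: +558 days → 28 November 2031.
Prosecution Delay Deduction: −69 days → 20 September 2031.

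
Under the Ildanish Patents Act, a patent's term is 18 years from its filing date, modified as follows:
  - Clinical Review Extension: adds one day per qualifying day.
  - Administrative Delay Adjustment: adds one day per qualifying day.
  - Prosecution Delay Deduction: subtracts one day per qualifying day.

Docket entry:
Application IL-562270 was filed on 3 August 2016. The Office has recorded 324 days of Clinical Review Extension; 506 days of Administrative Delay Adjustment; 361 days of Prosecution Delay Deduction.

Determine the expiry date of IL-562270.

Base term: filing date + 18 years → 3 August 2034.
Clinical Review Extension: +324 days → 23 June 2035.
Administrative Delay Adjustment: +506 days → 10 November 2036.
Prosecution Delay Deduction: −361 days → 15 November 2035.

2035-11-15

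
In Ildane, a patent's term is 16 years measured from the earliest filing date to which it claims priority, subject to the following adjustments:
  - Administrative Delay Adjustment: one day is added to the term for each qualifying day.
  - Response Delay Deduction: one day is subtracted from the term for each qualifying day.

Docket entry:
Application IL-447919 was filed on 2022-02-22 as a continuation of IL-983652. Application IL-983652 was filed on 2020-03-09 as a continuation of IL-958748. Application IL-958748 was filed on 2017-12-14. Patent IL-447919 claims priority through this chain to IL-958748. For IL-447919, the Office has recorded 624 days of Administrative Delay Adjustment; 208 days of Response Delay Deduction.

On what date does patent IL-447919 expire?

February 3, 2035

Earliest priority filing: 14 December 2017.
Base term: 14 December 2017 + 16 years → 14 December 2033.
Administrative Delay Adjustment: +624 days → 30 August 2035.
Response Delay Deduction: −208 days → 3 February 2035.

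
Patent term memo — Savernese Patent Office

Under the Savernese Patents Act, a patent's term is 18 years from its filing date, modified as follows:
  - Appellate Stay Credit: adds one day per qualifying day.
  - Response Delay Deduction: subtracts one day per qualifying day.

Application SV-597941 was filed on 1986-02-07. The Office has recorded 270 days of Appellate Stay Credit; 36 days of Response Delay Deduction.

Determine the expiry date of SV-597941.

September 28, 2004

Base term: filing date + 18 years → 7 February 2004.
Appellate Stay Credit: +270 days → 3 November 2004.
Response Delay Deduction: −36 days → 28 September 2004.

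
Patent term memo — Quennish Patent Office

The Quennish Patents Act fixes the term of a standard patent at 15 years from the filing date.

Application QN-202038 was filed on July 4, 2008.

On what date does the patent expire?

Filing date + 15 years → 4 July 2023.

July 4, 2023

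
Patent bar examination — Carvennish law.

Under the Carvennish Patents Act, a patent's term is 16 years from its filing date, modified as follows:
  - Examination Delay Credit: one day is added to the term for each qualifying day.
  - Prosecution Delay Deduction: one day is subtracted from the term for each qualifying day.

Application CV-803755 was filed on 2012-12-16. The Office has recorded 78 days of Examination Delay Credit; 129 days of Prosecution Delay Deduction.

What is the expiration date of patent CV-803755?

2028-10-26

Base term: filing date + 16 years → 16 December 2028.
Examination Delay Credit: +78 days → 4 March 2029.
Prosecution Delay Deduction: −129 days → 26 October 2028.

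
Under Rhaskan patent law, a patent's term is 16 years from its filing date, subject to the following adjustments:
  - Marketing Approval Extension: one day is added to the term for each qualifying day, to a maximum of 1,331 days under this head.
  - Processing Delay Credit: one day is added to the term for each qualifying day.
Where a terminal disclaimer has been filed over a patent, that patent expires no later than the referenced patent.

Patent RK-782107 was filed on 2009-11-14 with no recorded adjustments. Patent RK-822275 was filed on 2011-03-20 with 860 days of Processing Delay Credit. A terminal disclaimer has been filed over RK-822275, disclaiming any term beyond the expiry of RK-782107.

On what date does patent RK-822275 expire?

November 14, 2025

Natural term of RK-822275:
  Base: filing + 16 years → 20 March 2027.
  Processing Delay Credit: +860 days → 27 July 2029.
Expiry of referenced patent RK-782107:
  Base: filing + 16 years → 14 November 2025.
Terminal disclaimer: RK-822275 expires on the earlier of 27 July 2029 and 14 November 2025.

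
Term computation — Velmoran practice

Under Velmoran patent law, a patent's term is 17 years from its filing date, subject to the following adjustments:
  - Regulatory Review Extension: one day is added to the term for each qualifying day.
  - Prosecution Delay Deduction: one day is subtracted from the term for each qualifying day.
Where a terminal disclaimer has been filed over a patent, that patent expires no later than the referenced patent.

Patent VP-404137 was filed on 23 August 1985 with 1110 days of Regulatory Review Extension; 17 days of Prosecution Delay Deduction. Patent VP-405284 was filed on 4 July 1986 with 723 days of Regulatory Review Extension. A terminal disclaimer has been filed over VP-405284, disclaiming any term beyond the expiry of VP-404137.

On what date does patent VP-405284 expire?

2005-06-26

Natural term of VP-405284:
  Base: filing + 17 years → 4 July 2003.
  Regulatory Review Extension: +723 days → 26 June 2005.
Expiry of referenced patent VP-404137:
  Base: filing + 17 years → 23 August 2002.
  Regulatory Review Extension: +1110 days → 6 September 2005.
  Prosecution Delay Deduction: −17 days → 20 August 2005.
Terminal disclaimer: VP-405284 expires on the earlier of 26 June 2005 and 20 August 2005.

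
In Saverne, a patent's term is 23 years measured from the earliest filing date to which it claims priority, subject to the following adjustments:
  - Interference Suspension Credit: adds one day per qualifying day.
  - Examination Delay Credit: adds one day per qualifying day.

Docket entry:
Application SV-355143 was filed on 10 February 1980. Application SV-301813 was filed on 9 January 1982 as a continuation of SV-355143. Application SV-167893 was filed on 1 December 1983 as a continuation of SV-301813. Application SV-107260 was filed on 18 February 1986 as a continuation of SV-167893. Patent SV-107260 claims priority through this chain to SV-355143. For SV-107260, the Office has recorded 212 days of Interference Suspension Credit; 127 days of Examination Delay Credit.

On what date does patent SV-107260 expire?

2004-01-15

Earliest priority filing: 10 February 1980.
Base term: 10 February 1980 + 23 years → 10 February 2003.
Interference Suspension Credit: +212 days → 10 September 2003.
Examination Delay Credit: +127 days → 15 January 2004.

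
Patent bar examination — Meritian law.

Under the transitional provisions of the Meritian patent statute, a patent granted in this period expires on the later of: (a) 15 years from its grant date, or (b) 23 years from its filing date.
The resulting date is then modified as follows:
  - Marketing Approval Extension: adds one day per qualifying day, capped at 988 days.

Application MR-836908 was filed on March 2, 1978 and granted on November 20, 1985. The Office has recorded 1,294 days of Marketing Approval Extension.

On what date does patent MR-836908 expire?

2003-11-15

(a) grant + 15 years → 20 November 2000.
(b) filing + 23 years → 2 March 2001.
Later of the two: 2 March 2001.
Marketing Approval Extension: 1294 days claimed exceeds the 988-day cap, so +988 days → 15 November 2003.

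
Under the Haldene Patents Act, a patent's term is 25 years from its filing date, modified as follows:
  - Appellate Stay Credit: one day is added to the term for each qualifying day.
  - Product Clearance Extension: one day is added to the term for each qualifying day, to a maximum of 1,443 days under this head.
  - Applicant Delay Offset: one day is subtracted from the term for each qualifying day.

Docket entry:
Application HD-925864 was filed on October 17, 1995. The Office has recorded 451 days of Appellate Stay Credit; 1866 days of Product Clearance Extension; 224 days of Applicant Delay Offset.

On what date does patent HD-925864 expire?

Base term: filing date + 25 years → 17 October 2020.
Appellate Stay Credit: +451 days → 11 January 2022.
Product Clearance Extension: 1866 days claimed exceeds the 1443-day cap, so +1443 days → 24 December 2025.
Applicant Delay Offset: −224 days → 14 May 2025.

May 14, 2025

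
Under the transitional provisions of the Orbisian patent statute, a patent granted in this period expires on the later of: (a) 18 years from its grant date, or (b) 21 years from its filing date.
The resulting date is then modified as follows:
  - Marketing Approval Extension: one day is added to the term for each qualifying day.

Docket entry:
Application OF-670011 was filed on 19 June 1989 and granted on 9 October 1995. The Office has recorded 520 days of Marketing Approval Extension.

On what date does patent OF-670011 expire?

March 13, 2015

(a) grant + 18 years → 9 October 2013.
(b) filing + 21 years → 19 June 2010.
Later of the two: 9 October 2013.
Marketing Approval Extension: +520 days → 13 March 2015.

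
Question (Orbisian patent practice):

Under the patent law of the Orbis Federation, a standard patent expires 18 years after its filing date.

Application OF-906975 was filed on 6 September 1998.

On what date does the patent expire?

2016-09-06

Filing date + 18 years → 6 September 2016.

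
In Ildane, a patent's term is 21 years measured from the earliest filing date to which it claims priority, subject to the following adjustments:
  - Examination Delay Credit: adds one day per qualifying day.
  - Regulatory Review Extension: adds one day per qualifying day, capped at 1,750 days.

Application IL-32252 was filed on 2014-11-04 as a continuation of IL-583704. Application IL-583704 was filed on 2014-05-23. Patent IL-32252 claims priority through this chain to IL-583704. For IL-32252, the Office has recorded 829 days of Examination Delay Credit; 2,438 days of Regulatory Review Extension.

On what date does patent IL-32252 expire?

2042-06-14

Earliest priority filing: 23 May 2014.
Base term: 23 May 2014 + 21 years → 23 May 2035.
Examination Delay Credit: +829 days → 29 August 2037.
Regulatory Review Extension: 2438 days claimed exceeds the 1750-day cap, so +1750 days → 14 June 2042.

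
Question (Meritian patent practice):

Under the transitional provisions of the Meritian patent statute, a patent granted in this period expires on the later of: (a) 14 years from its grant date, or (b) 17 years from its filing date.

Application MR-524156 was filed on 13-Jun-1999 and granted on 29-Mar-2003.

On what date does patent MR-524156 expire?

2017-03-29

(a) grant + 14 years → 29 March 2017.
(b) filing + 17 years → 13 June 2016.
Later of the two: 29 March 2017.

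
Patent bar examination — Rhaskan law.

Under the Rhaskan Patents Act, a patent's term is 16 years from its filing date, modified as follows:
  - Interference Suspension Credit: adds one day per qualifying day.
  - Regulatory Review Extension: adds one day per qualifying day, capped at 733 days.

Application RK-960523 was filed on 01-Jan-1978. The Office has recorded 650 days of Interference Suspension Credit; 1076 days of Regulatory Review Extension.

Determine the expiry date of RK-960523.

Base term: filing date + 16 years → 1 January 1994.
Interference Suspension Credit: +650 days → 13 October 1995.
Regulatory Review Extension: 1076 days claimed exceeds the 733-day cap, so +733 days → 15 October 1997.

1997-10-15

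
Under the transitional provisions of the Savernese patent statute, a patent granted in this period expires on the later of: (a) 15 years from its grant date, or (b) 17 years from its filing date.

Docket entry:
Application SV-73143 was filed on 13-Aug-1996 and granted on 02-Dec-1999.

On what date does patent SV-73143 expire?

(a) grant + 15 years → 2 December 2014.
(b) filing + 17 years → 13 August 2013.
Later of the two: 2 December 2014.

2014-12-02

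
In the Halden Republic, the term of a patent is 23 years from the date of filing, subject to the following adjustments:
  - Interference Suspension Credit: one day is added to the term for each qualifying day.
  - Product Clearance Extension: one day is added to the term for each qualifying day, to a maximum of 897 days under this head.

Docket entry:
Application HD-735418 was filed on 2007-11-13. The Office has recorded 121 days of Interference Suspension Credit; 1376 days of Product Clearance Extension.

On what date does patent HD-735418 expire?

2033-08-27

Base term: filing date + 23 years → 13 November 2030.
Interference Suspension Credit: +121 days → 14 March 2031.
Product Clearance Extension: 1376 days claimed exceeds the 897-day cap, so +897 days → 27 August 2033.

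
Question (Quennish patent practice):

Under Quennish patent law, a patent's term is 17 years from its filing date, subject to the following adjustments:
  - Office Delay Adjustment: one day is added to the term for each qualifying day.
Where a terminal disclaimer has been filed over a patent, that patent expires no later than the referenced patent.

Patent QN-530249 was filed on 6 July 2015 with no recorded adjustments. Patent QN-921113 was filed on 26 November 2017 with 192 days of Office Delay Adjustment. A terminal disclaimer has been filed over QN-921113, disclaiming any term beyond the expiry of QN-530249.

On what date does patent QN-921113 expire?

2032-07-06

Natural term of QN-921113:
  Base: filing + 17 years → 26 November 2034.
  Office Delay Adjustment: +192 days → 6 June 2035.
Expiry of referenced patent QN-530249:
  Base: filing + 17 years → 6 July 2032.
Terminal disclaimer: QN-921113 expires on the earlier of 6 June 2035 and 6 July 2032.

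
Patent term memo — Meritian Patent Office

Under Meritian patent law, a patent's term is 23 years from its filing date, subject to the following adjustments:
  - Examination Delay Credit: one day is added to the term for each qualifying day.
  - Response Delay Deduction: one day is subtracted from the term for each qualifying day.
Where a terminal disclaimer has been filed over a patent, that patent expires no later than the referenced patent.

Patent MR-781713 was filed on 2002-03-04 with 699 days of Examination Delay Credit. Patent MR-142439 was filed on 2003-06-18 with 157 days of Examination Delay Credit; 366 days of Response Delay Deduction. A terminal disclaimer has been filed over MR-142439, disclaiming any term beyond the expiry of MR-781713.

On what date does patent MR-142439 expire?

November 21, 2025

Natural term of MR-142439:
  Base: filing + 23 years → 18 June 2026.
  Examination Delay Credit: +157 days → 22 November 2026.
  Response Delay Deduction: −366 days → 21 November 2025.
Expiry of referenced patent MR-781713:
  Base: filing + 23 years → 4 March 2025.
  Examination Delay Credit: +699 days → 1 February 2027.
Terminal disclaimer: MR-142439 expires on the earlier of 21 November 2025 and 1 February 2027.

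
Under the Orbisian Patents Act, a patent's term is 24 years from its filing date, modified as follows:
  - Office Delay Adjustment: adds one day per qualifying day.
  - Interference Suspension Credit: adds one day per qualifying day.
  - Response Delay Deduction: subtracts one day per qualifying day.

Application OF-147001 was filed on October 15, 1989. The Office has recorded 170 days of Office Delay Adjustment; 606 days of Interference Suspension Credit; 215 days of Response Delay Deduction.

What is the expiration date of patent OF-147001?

Base term: filing date + 24 years → 15 October 2013.
Office Delay Adjustment: +170 days → 3 April 2014.
Interference Suspension Credit: +606 days → 30 November 2015.
Response Delay Deduction: −215 days → 29 April 2015.

2015-04-29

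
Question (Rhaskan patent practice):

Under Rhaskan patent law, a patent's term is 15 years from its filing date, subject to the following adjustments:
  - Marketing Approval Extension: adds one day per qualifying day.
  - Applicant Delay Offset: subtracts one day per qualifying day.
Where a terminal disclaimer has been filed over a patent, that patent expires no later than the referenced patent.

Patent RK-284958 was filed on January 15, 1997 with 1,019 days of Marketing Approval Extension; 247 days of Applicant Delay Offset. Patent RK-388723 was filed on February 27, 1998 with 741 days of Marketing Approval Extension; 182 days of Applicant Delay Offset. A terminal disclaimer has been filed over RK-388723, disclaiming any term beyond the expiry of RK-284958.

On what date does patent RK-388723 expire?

Natural term of RK-388723:
  Base: filing + 15 years → 27 February 2013.
  Marketing Approval Extension: +741 days → 10 March 2015.
  Applicant Delay Offset: −182 days → 9 September 2014.
Expiry of referenced patent RK-284958:
  Base: filing + 15 years → 15 January 2012.
  Marketing Approval Extension: +1019 days → 30 October 2014.
  Applicant Delay Offset: −247 days → 25 February 2014.
Terminal disclaimer: RK-388723 expires on the earlier of 9 September 2014 and 25 February 2014.

2014-02-25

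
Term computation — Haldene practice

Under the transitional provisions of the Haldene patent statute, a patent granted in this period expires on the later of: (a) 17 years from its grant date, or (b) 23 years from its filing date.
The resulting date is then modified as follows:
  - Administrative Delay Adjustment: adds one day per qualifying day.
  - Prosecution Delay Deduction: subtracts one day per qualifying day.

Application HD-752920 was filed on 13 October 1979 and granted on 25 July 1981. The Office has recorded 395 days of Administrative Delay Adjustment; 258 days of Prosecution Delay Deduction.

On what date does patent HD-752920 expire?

2003-02-27

(a) grant + 17 years → 25 July 1998.
(b) filing + 23 years → 13 October 2002.
Later of the two: 13 October 2002.
Administrative Delay Adjustment: +395 days → 12 November 2003.
Prosecution Delay Deduction: −258 days → 27 February 2003.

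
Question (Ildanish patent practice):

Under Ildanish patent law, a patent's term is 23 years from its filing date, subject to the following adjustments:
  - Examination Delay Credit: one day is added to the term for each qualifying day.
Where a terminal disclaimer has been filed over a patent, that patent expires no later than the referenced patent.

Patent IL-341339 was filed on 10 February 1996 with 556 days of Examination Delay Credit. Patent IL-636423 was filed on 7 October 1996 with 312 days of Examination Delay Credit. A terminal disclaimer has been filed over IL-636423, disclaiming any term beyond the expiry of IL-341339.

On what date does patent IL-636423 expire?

Natural term of IL-636423:
  Base: filing + 23 years → 7 October 2019.
  Examination Delay Credit: +312 days → 14 August 2020.
Expiry of referenced patent IL-341339:
  Base: filing + 23 years → 10 February 2019.
  Examination Delay Credit: +556 days → 19 August 2020.
Terminal disclaimer: IL-636423 expires on the earlier of 14 August 2020 and 19 August 2020.

2020-08-14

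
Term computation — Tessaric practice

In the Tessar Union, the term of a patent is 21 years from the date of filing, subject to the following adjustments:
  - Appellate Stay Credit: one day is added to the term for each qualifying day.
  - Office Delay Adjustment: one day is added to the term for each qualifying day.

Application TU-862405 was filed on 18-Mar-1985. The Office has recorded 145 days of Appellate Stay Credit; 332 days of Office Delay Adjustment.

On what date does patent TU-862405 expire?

July 8, 2007

Base term: filing date + 21 years → 18 March 2006.
Appellate Stay Credit: +145 days → 10 August 2006.
Office Delay Adjustment: +332 days → 8 July 2007.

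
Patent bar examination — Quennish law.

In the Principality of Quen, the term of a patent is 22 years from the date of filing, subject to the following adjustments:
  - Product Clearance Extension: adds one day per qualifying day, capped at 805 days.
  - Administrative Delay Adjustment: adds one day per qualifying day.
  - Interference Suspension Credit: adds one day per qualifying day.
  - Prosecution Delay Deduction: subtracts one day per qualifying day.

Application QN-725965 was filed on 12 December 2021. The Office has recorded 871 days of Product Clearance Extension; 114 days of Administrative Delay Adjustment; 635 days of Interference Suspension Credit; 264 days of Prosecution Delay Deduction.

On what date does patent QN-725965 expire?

June 24, 2047

Base term: filing date + 22 years → 12 December 2043.
Product Clearance Extension: 871 days claimed exceeds the 805-day cap, so +805 days → 24 February 2046.
Administrative Delay Adjustment: +114 days → 18 June 2046.
Interference Suspension Credit: +635 days → 14 March 2048.
Prosecution Delay Deduction: −264 days → 24 June 2047.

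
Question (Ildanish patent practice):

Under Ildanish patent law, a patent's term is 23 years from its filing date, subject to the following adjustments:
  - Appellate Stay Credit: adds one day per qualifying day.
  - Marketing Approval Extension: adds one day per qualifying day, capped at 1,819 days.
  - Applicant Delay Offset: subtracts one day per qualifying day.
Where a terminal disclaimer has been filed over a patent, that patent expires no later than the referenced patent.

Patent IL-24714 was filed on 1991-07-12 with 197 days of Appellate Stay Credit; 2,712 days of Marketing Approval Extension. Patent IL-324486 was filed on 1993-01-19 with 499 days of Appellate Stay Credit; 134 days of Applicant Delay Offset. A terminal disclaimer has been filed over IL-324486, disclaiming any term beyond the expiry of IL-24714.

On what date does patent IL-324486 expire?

Natural term of IL-324486:
  Base: filing + 23 years → 19 January 2016.
  Appellate Stay Credit: +499 days → 1 June 2017.
  Applicant Delay Offset: −134 days → 18 January 2017.
Expiry of referenced patent IL-24714:
  Base: filing + 23 years → 12 July 2014.
  Appellate Stay Credit: +197 days → 25 January 2015.
  Marketing Approval Extension: 2712 days claimed exceeds the 1819-day cap, so +1819 days → 18 January 2020.
Terminal disclaimer: IL-324486 expires on the earlier of 18 January 2017 and 18 January 2020.

January 18, 2017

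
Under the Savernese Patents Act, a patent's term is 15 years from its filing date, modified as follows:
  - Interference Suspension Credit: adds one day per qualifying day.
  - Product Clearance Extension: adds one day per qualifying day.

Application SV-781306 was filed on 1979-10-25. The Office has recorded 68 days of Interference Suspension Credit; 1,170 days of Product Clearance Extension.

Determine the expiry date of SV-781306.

March 16, 1998

Base term: filing date + 15 years → 25 October 1994.
Interference Suspension Credit: +68 days → 1 January 1995.
Product Clearance Extension: +1170 days → 16 March 1998.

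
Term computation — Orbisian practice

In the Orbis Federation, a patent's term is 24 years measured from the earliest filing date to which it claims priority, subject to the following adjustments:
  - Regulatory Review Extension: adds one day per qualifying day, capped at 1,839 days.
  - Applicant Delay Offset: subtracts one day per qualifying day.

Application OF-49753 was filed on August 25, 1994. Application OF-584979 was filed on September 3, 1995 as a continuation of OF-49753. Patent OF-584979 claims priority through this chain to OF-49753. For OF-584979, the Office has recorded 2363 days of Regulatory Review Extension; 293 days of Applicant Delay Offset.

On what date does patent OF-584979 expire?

Earliest priority filing: 25 August 1994.
Base term: 25 August 1994 + 24 years → 25 August 2018.
Regulatory Review Extension: 2363 days claimed exceeds the 1839-day cap, so +1839 days → 7 September 2023.
Applicant Delay Offset: −293 days → 18 November 2022.

November 18, 2022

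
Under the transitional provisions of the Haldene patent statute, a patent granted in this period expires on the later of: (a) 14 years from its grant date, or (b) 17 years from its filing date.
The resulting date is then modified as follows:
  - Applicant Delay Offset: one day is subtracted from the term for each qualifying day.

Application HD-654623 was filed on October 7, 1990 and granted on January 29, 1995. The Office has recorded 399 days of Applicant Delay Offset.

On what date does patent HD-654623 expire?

(a) grant + 14 years → 29 January 2009.
(b) filing + 17 years → 7 October 2007.
Later of the two: 29 January 2009.
Applicant Delay Offset: −399 days → 27 December 2007.

2007-12-27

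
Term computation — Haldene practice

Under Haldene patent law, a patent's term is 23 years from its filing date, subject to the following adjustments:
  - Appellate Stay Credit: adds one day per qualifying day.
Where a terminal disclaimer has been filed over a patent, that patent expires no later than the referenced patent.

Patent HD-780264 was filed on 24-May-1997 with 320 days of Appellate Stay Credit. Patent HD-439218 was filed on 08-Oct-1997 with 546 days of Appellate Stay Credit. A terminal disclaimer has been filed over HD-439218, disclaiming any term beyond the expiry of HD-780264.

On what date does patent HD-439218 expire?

2021-04-09

Natural term of HD-439218:
  Base: filing + 23 years → 8 October 2020.
  Appellate Stay Credit: +546 days → 7 April 2022.
Expiry of referenced patent HD-780264:
  Base: filing + 23 years → 24 May 2020.
  Appellate Stay Credit: +320 days → 9 April 2021.
Terminal disclaimer: HD-439218 expires on the earlier of 7 April 2022 and 9 April 2021.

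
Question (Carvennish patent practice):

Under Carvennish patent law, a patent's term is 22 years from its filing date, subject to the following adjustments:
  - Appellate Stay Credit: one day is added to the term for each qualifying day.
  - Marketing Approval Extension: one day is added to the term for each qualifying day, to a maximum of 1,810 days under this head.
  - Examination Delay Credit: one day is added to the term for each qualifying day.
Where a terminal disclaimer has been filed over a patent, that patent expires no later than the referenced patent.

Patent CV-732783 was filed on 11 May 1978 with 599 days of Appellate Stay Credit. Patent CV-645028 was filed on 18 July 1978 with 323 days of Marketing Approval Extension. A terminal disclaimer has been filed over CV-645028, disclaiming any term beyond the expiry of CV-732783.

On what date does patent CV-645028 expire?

Natural term of CV-645028:
  Base: filing + 22 years → 18 July 2000.
  Marketing Approval Extension: 323 days (within the 1810-day cap) → +323 days → 6 June 2001.
Expiry of referenced patent CV-732783:
  Base: filing + 22 years → 11 May 2000.
  Appellate Stay Credit: +599 days → 31 December 2001.
Terminal disclaimer: CV-645028 expires on the earlier of 6 June 2001 and 31 December 2001.

June 6, 2001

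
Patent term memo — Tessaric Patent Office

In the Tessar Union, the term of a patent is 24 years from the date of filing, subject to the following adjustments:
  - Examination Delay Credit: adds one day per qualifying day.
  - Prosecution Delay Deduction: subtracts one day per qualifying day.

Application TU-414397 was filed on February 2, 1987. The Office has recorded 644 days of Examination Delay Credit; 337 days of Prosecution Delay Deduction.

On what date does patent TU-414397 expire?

December 6, 2011

Base term: filing date + 24 years → 2 February 2011.
Examination Delay Credit: +644 days → 7 November 2012.
Prosecution Delay Deduction: −337 days → 6 December 2011.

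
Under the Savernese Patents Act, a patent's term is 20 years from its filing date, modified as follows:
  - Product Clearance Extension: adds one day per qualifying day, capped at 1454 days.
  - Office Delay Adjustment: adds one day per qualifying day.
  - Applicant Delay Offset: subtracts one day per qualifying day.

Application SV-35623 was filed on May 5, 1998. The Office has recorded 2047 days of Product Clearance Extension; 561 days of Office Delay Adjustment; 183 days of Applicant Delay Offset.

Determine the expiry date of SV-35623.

Base term: filing date + 20 years → 5 May 2018.
Product Clearance Extension: 2047 days claimed exceeds the 1454-day cap, so +1454 days → 28 April 2022.
Office Delay Adjustment: +561 days → 10 November 2023.
Applicant Delay Offset: −183 days → 11 May 2023.

2023-05-11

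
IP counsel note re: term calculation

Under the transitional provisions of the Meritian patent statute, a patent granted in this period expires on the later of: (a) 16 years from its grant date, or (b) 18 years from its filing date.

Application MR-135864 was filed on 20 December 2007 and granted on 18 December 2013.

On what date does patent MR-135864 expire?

(a) grant + 16 years → 18 December 2029.
(b) filing + 18 years → 20 December 2025.
Later of the two: 18 December 2029.

December 18, 2029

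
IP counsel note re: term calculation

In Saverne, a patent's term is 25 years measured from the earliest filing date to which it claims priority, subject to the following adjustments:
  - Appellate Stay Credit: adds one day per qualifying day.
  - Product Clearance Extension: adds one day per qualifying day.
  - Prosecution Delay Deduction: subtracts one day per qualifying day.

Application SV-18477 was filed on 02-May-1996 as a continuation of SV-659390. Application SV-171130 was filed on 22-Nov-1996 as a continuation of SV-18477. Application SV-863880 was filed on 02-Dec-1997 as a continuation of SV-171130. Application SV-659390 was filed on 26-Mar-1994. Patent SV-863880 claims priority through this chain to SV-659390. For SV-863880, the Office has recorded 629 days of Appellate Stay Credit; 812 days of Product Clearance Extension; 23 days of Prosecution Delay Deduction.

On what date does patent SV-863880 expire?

Earliest priority filing: 26 March 1994.
Base term: 26 March 1994 + 25 years → 26 March 2019.
Appellate Stay Credit: +629 days → 14 December 2020.
Product Clearance Extension: +812 days → 6 March 2023.
Prosecution Delay Deduction: −23 days → 11 February 2023.

February 11, 2023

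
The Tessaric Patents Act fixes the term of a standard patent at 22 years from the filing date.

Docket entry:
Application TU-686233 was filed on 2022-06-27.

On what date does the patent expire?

Filing date + 22 years → 27 June 2044.

2044-06-27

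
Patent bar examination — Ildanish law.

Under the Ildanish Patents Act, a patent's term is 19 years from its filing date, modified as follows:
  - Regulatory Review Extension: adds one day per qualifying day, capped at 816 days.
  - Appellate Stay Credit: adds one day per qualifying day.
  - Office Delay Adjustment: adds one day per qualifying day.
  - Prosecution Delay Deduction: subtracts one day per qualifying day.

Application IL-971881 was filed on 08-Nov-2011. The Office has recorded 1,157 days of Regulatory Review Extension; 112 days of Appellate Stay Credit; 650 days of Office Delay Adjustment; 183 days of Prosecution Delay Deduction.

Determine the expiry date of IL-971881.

Base term: filing date + 19 years → 8 November 2030.
Regulatory Review Extension: 1157 days claimed exceeds the 816-day cap, so +816 days → 1 February 2033.
Appellate Stay Credit: +112 days → 24 May 2033.
Office Delay Adjustment: +650 days → 5 March 2035.
Prosecution Delay Deduction: −183 days → 3 September 2034.

2034-09-03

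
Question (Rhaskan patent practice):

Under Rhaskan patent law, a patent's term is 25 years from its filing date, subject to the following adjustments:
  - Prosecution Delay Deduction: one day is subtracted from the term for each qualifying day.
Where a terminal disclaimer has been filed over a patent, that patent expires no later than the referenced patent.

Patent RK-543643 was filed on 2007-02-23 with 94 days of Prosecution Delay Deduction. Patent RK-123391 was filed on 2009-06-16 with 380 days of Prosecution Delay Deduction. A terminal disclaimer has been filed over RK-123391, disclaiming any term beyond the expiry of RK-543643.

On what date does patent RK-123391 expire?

November 21, 2031

Natural term of RK-123391:
  Base: filing + 25 years → 16 June 2034.
  Prosecution Delay Deduction: −380 days → 1 June 2033.
Expiry of referenced patent RK-543643:
  Base: filing + 25 years → 23 February 2032.
  Prosecution Delay Deduction: −94 days → 21 November 2031.
Terminal disclaimer: RK-123391 expires on the earlier of 1 June 2033 and 21 November 2031.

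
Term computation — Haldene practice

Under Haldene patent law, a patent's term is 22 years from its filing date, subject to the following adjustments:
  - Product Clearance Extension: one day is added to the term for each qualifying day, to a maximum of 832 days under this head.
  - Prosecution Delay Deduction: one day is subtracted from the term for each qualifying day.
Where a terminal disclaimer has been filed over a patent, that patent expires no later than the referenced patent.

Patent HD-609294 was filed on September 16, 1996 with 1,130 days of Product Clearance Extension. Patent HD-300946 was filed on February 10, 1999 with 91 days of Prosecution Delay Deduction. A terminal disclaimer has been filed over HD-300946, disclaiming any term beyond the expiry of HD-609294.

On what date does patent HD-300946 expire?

2020-11-11

Natural term of HD-300946:
  Base: filing + 22 years → 10 February 2021.
  Prosecution Delay Deduction: −91 days → 11 November 2020.
Expiry of referenced patent HD-609294:
  Base: filing + 22 years → 16 September 2018.
  Product Clearance Extension: 1130 days claimed exceeds the 832-day cap, so +832 days → 26 December 2020.
Terminal disclaimer: HD-300946 expires on the earlier of 11 November 2020 and 26 December 2020.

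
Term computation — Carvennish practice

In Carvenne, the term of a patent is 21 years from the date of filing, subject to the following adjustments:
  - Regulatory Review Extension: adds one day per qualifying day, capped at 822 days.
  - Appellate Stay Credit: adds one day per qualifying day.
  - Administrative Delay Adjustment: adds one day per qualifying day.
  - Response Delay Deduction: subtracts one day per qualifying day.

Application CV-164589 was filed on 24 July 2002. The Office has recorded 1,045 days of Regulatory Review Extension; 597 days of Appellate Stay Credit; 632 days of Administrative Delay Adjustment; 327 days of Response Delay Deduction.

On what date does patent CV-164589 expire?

April 12, 2028

Base term: filing date + 21 years → 24 July 2023.
Regulatory Review Extension: 1045 days claimed exceeds the 822-day cap, so +822 days → 23 October 2025.
Appellate Stay Credit: +597 days → 12 June 2027.
Administrative Delay Adjustment: +632 days → 5 March 2029.
Response Delay Deduction: −327 days → 12 April 2028.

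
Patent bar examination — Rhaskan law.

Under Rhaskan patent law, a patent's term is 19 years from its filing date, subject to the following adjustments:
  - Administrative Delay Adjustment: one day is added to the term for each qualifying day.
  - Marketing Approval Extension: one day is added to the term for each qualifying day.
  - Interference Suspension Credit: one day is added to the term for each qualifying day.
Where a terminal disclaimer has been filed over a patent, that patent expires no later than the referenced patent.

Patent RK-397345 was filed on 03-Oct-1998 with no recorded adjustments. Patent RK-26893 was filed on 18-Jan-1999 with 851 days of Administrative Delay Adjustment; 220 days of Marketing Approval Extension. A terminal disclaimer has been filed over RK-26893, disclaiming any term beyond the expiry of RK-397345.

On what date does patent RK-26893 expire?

2017-10-03

Natural term of RK-26893:
  Base: filing + 19 years → 18 January 2018.
  Administrative Delay Adjustment: +851 days → 18 May 2020.
  Marketing Approval Extension: +220 days → 24 December 2020.
Expiry of referenced patent RK-397345:
  Base: filing + 19 years → 3 October 2017.
Terminal disclaimer: RK-26893 expires on the earlier of 24 December 2020 and 3 October 2017.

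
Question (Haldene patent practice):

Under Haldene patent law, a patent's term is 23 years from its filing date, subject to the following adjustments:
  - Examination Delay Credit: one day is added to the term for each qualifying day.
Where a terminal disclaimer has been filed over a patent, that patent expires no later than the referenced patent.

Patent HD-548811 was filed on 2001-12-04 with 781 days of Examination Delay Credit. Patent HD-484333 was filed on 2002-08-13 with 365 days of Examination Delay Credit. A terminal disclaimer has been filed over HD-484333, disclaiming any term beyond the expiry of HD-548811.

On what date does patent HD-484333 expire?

Natural term of HD-484333:
  Base: filing + 23 years → 13 August 2025.
  Examination Delay Credit: +365 days → 13 August 2026.
Expiry of referenced patent HD-548811:
  Base: filing + 23 years → 4 December 2024.
  Examination Delay Credit: +781 days → 24 January 2027.
Terminal disclaimer: HD-484333 expires on the earlier of 13 August 2026 and 24 January 2027.

2026-08-13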